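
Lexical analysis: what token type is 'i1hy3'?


Pattern: letter/underscore followed by alphanumerics, not a keyword
Type: IDENTIFIER


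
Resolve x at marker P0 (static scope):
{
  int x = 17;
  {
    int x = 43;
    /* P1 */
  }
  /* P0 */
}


x declared in the same block as P0
x = 17


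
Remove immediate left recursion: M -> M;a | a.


Left-recursive alternatives: M;a; non-recursive: a
Introduce M': M -> aM', M' -> ;aM' | ε


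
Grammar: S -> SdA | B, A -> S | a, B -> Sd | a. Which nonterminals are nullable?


A nonterminal is nullable iff some alternative derives ε (directly, or every symbol in it is nullable)
Nullable: {}


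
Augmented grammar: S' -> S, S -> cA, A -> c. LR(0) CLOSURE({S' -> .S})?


Start: S' -> .S
For each item with dot before a nonterminal B, add B -> .γ for every B-production
Closure: [S' -> .S, S -> .cA]


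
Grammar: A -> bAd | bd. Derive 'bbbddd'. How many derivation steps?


Derivation: A => bAd => bbAdd => bbbddd
Steps: 3


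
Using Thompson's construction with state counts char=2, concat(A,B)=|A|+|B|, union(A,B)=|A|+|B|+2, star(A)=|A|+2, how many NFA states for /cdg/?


Syntax tree has 3 char leaf(s), 0 union(s), 0 star(s)
chars contribute 3×2 = 6; each union adds +2; each star adds +2
Total: 6 + 0 + 0 = 6 states


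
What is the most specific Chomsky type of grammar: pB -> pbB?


LHS has context (more than one symbol) and |LHS| ≤ |RHS|
Classification: Type 1 (Context-Sensitive)


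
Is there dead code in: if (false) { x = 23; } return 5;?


condition is constant false, so the whole block is unreachable
Dead: 'if (false) { x = 23; }'


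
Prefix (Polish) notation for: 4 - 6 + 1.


left-to-right (same/higher precedence on left): tree is (+ (- 4 6) 1)
Prefix: + - 4 6 1


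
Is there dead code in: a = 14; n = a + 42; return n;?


a is read by n's definition; n is returned
No dead code


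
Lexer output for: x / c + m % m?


Scan left to right, longest-match per lexeme
Tokens: ID(x), OP(/), ID(c), OP(+), ID(m), OP(%), ID(m)


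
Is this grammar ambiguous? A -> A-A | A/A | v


'v-v/v' has two parse trees (no precedence encoded between - and /)
Ambiguous


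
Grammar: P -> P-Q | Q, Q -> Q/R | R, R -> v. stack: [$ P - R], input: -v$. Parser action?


'R' (not preceded by Q/) is the handle for Q -> R
Action: reduce (Q -> R)


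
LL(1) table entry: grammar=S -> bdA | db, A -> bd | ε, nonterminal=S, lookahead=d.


For [S, d]: 'd' ∈ FIRST(db)
Entry: S -> db


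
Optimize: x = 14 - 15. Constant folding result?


14 - 15 = -1 at compile time
Optimized: x = -1


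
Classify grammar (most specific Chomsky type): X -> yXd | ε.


Single nonterminal LHS, but y^n d^n is not regular
Classification: Type 2 (Context-Free)


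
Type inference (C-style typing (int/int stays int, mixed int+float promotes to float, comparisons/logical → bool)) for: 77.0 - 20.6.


Operand types: float - float
Rule: mixed int/float promotes to float; int/int stays int
Result type: float


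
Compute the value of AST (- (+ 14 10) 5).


Evaluate inner: (+ 14 10) = 24
Evaluate root: (- 24 5) = 19
Result: 19


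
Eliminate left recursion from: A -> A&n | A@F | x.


Left-recursive alternatives: A&n, A@F; non-recursive: x
Introduce A': A -> xA', A' -> &nA' | @FA' | ε


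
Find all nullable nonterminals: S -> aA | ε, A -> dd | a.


A nonterminal is nullable iff some alternative derives ε (directly, or every symbol in it is nullable)
Nullable: {S}


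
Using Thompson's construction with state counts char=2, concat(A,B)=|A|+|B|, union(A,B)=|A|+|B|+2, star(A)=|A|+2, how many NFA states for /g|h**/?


Syntax tree has 2 char leaf(s), 1 union(s), 2 star(s)
chars contribute 2×2 = 4; each union adds +2; each star adds +2
Total: 4 + 2 + 4 = 10 states


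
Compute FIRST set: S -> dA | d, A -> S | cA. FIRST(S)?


Per alternative of S: FIRST(dA) = {d}; FIRST(d) = {d}
FIRST(S) = {d}


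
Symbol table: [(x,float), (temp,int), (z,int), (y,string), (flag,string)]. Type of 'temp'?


Lookup 'temp' → type int


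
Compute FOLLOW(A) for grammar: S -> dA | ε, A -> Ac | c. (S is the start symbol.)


$ ∈ FOLLOW(S). For each A -> αBβ: add FIRST(β)\{ε} to FOLLOW(B); if β nullable, add FOLLOW(A).
FOLLOW(A) = {$, c}


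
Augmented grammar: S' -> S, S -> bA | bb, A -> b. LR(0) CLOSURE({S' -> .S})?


Start: S' -> .S
For each item with dot before a nonterminal B, add B -> .γ for every B-production
Closure: [S' -> .S, S -> .bA, S -> .bb]


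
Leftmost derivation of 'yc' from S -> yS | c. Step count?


Derivation: S => yS => yc
Steps: 2


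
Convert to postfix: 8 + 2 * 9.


* has higher precedence, evaluate 2*9 first
Postfix: 8 2 9 * +


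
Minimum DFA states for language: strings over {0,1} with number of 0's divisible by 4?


Track (count of 0) mod 4: states 0..3, accept at 0
Minimal DFA: 4 states


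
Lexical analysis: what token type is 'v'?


Pattern: letter/underscore followed by alphanumerics, not a keyword
Type: IDENTIFIER


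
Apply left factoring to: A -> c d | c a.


Common prefix: 'c'
Factored: A -> c A', A' -> d | a


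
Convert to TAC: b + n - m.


Break into single-operator statements:
t1 = b + n
t2 = t1 - m


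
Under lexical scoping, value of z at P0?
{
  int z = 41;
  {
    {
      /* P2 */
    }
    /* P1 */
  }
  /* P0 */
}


z declared in the same block as P0
z = 41


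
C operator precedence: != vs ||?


'!=' is equality (level 6); '||' is logical OR (level 1)
Higher level binds tighter
'!=' has higher precedence than '||'


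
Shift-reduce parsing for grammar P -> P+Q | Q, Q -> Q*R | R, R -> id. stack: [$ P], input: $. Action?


start symbol P on stack, input exhausted
Action: accept


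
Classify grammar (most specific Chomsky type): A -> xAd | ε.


Single nonterminal LHS, but x^n d^n is not regular
Classification: Type 2 (Context-Free)


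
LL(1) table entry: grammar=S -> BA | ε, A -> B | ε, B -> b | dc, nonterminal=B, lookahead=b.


For [B, b]: 'b' ∈ FIRST(b)
Entry: B -> b


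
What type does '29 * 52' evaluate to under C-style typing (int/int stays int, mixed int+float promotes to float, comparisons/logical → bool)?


Operand types: int * int
Rule: mixed int/float promotes to float; int/int stays int
Result type: int


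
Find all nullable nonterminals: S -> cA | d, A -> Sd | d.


A nonterminal is nullable iff some alternative derives ε (directly, or every symbol in it is nullable)
Nullable: {}


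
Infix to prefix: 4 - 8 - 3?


left-to-right (same/higher precedence on left): tree is (- (- 4 8) 3)
Prefix: - - 4 8 3


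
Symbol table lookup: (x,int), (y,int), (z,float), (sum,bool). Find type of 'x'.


Lookup 'x' → type int


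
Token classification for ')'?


Pattern: delimiter/punctuation
Type: PUNCTUATION


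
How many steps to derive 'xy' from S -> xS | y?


Derivation: S => xS => xy
Steps: 2


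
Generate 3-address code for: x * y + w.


Break into single-operator statements:
t1 = x * y
t2 = t1 + w


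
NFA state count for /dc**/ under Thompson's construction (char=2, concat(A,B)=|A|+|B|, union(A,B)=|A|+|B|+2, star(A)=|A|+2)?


Syntax tree has 2 char leaf(s), 0 union(s), 2 star(s)
chars contribute 2×2 = 4; each union adds +2; each star adds +2
Total: 4 + 0 + 4 = 8 states


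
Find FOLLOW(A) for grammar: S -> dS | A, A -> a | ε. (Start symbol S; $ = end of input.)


$ ∈ FOLLOW(S). For each A -> αBβ: add FIRST(β)\{ε} to FOLLOW(B); if β nullable, add FOLLOW(A).
FOLLOW(A) = {$}


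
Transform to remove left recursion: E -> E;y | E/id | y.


Left-recursive alternatives: E;y, E/id; non-recursive: y
Introduce E': E -> yE', E' -> ;yE' | /idE' | ε


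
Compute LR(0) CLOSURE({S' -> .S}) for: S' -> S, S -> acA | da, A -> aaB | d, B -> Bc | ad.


Start: S' -> .S
For each item with dot before a nonterminal B, add B -> .γ for every B-production
Closure: [S' -> .S, S -> .acA, S -> .da]


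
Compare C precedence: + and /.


'/' is multiplicative (level 10); '+' is additive (level 9)
Higher level binds tighter
'/' has higher precedence than '+'


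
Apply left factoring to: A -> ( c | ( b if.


Common prefix: '('
Factored: A -> ( A', A' -> c | b if


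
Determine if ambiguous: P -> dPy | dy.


balanced d^n…y^n: each string has a unique parse
Unambiguous


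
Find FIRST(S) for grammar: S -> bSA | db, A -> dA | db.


Per alternative of S: FIRST(bSA) = {b}; FIRST(db) = {d}
FIRST(S) = {b, d}


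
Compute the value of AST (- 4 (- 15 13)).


Evaluate inner: (- 15 13) = 2
Evaluate root: (- 4 2) = 2
Result: 2


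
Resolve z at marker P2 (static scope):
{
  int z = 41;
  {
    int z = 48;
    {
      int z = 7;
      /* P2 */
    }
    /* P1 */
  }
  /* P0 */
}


z declared in the same block as P2
z = 7


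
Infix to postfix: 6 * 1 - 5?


Left to right (same or higher precedence on left)
Postfix: 6 1 * 5 -


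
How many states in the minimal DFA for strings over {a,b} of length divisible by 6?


Track length mod 6: states 0..5, accept at 0
Minimal DFA: 6 states


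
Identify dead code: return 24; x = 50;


statement follows a return and is unreachable
Dead: 'x = 50'


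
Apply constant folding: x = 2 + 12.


2 + 12 = 14 at compile time
Optimized: x = 14


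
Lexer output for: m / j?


Scan left to right, longest-match per lexeme
Tokens: ID(m), OP(/), ID(j)


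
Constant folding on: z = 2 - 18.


2 - 18 = -16 at compile time
Optimized: z = -16


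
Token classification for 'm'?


Pattern: letter/underscore followed by alphanumerics, not a keyword
Type: IDENTIFIER


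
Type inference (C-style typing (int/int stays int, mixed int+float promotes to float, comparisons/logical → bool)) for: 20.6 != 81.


Operand types: float != int
Rule: comparison yields bool
Result type: bool


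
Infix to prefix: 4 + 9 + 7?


left-to-right (same/higher precedence on left): tree is (+ (+ 4 9) 7)
Prefix: + + 4 9 7


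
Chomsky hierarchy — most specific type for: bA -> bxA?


LHS has context (more than one symbol) and |LHS| ≤ |RHS|
Classification: Type 1 (Context-Sensitive)


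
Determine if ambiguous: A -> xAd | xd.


balanced x^n…d^n: each string has a unique parse
Unambiguous


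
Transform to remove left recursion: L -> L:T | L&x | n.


Left-recursive alternatives: L:T, L&x; non-recursive: n
Introduce L': L -> nL', L' -> :TL' | &xL' | ε


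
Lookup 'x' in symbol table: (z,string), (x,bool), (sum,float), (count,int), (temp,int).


Lookup 'x' → type bool


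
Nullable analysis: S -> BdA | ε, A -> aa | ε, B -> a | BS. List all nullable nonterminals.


A nonterminal is nullable iff some alternative derives ε (directly, or every symbol in it is nullable)
Nullable: {A, S}


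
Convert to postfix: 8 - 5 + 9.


Left to right (same or higher precedence on left)
Postfix: 8 5 - 9 +


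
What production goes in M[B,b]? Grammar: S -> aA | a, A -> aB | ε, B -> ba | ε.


For [B, b]: 'b' ∈ FIRST(ba)
Entry: B -> ba


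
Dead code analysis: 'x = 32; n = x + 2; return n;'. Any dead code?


x is read by n's definition; n is returned
No dead code


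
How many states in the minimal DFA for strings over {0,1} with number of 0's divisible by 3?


Track (count of 0) mod 3: states 0..2, accept at 0
Minimal DFA: 3 states


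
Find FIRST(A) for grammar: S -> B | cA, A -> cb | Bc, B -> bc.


Per alternative of A: FIRST(cb) = {c}; FIRST(Bc) = {b}
FIRST(A) = {b, c}


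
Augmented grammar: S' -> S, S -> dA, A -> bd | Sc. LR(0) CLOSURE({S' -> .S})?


Start: S' -> .S
For each item with dot before a nonterminal B, add B -> .γ for every B-production
Closure: [S' -> .S, S -> .dA]


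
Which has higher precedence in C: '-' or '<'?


'-' is additive (level 9); '<' is relational (level 7)
Higher level binds tighter
'-' has higher precedence than '<'


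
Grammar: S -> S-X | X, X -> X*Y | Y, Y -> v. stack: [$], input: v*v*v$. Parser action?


no handle on stack; shift 'v'
Action: shift


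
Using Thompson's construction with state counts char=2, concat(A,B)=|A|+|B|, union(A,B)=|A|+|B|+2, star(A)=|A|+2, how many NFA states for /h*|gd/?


Syntax tree has 3 char leaf(s), 1 union(s), 1 star(s)
chars contribute 3×2 = 6; each union adds +2; each star adds +2
Total: 6 + 2 + 2 = 10 states


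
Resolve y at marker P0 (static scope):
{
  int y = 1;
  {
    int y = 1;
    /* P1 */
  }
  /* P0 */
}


y declared in the same block as P0
y = 1


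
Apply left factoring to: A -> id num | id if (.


Common prefix: 'id'
Factored: A -> id A', A' -> num | if (


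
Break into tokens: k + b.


Scan left to right, longest-match per lexeme
Tokens: ID(k), OP(+), ID(b)


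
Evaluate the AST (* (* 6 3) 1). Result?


Evaluate inner: (* 6 3) = 18
Evaluate root: (* 18 1) = 18
Result: 18


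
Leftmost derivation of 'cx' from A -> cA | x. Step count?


Derivation: A => cA => cx
Steps: 2


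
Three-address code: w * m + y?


Break into single-operator statements:
t1 = w * m
t2 = t1 + y


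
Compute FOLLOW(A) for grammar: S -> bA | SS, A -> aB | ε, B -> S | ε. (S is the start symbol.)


$ ∈ FOLLOW(S). For each A -> αBβ: add FIRST(β)\{ε} to FOLLOW(B); if β nullable, add FOLLOW(A).
FOLLOW(A) = {$, b}


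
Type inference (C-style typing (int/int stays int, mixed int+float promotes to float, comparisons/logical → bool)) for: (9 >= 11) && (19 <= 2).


Operand types: bool && bool
Rule: logical operators take bool operands and yield bool
Result type: bool


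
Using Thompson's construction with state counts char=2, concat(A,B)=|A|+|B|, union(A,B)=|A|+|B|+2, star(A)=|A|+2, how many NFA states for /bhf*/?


Syntax tree has 3 char leaf(s), 0 union(s), 1 star(s)
chars contribute 3×2 = 6; each union adds +2; each star adds +2
Total: 6 + 0 + 2 = 8 states


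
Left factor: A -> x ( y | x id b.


Common prefix: 'x'
Factored: A -> x A', A' -> ( y | id b


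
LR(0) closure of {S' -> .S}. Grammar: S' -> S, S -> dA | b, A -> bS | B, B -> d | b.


Start: S' -> .S
For each item with dot before a nonterminal B, add B -> .γ for every B-production
Closure: [S' -> .S, S -> .dA, S -> .b]


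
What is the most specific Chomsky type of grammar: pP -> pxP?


LHS has context (more than one symbol) and |LHS| ≤ |RHS|
Classification: Type 1 (Context-Sensitive)


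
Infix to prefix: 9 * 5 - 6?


left-to-right (same/higher precedence on left): tree is (- (* 9 5) 6)
Prefix: - * 9 5 6


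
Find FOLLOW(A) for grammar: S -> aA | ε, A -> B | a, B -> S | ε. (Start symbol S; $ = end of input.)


$ ∈ FOLLOW(S). For each A -> αBβ: add FIRST(β)\{ε} to FOLLOW(B); if β nullable, add FOLLOW(A).
FOLLOW(A) = {$}


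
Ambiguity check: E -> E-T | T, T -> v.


precedence layered via separate nonterminal T: deterministic
Unambiguous


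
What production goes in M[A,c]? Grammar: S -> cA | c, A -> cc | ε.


For [A, c]: 'c' ∈ FIRST(cc)
Entry: A -> cc


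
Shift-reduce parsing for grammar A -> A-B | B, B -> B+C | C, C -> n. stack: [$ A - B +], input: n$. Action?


no handle; shift 'n'
Action: shift


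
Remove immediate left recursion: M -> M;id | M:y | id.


Left-recursive alternatives: M;id, M:y; non-recursive: id
Introduce M': M -> idM', M' -> ;idM' | :yM' | ε


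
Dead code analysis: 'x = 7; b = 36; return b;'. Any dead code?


x is assigned but never read
Dead: 'x = 7'


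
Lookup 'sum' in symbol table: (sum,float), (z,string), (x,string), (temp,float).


Lookup 'sum' → type float


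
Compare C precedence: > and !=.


'>' is relational (level 7); '!=' is equality (level 6)
Higher level binds tighter
'>' has higher precedence than '!='


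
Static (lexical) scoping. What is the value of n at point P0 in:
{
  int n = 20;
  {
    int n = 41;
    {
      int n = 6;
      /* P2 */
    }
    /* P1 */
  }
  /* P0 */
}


n declared in the same block as P0
n = 20


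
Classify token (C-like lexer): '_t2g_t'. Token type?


Pattern: letter/underscore followed by alphanumerics, not a keyword
Type: IDENTIFIER


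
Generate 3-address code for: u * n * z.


Break into single-operator statements:
t1 = u * n
t2 = t1 * z


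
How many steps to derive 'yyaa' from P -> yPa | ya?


Derivation: P => yPa => yyaa
Steps: 2


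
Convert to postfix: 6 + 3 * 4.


* has higher precedence, evaluate 3*4 first
Postfix: 6 3 4 * +


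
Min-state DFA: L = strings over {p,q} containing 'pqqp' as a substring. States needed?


KMP-style automaton: 4 progress states + 1 absorbing accept = 5
Minimal DFA: 5 states


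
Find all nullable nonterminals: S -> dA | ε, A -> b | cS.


A nonterminal is nullable iff some alternative derives ε (directly, or every symbol in it is nullable)
Nullable: {S}


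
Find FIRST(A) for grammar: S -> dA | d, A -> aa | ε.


Per alternative of A: FIRST(aa) = {a}; FIRST(ε) = {ε}
FIRST(A) = {a, ε}


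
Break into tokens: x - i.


Scan left to right, longest-match per lexeme
Tokens: ID(x), OP(-), ID(i)


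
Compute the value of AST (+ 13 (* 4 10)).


Evaluate inner: (* 4 10) = 40
Evaluate root: (+ 13 40) = 53
Result: 53


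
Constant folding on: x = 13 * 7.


13 * 7 = 91 at compile time
Optimized: x = 91


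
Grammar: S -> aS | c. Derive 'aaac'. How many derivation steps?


Derivation: S => aS => aaS => aaaS => aaac
Steps: 4


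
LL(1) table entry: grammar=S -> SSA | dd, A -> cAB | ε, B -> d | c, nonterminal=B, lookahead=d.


For [B, d]: 'd' ∈ FIRST(d)
Entry: B -> d


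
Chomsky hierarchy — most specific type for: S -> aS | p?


Right-linear: every RHS is a terminal or a terminal followed by one nonterminal
Classification: Type 3 (Regular)


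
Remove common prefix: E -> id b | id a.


Common prefix: 'id'
Factored: E -> id E', E' -> b | a


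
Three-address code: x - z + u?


Break into single-operator statements:
t1 = x - z
t2 = t1 + u


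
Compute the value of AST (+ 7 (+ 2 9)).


Evaluate inner: (+ 2 9) = 11
Evaluate root: (+ 7 11) = 18
Result: 18


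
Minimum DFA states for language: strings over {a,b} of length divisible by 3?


Track length mod 3: states 0..2, accept at 0
Minimal DFA: 3 states


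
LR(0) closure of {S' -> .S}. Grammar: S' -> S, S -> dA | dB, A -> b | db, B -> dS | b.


Start: S' -> .S
For each item with dot before a nonterminal B, add B -> .γ for every B-production
Closure: [S' -> .S, S -> .dA, S -> .dB]


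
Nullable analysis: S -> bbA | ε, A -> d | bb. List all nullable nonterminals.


A nonterminal is nullable iff some alternative derives ε (directly, or every symbol in it is nullable)
Nullable: {S}


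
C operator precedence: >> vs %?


'%' is multiplicative (level 10); '>>' is shift (level 8)
Higher level binds tighter
'%' has higher precedence than '>>'


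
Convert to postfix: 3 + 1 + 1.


Left to right (same or higher precedence on left)
Postfix: 3 1 + 1 +


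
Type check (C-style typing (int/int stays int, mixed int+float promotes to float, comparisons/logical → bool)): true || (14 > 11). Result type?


Operand types: bool || bool
Rule: logical operators take bool operands and yield bool
Result type: bool


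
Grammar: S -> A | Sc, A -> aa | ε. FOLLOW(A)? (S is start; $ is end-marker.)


$ ∈ FOLLOW(S). For each A -> αBβ: add FIRST(β)\{ε} to FOLLOW(B); if β nullable, add FOLLOW(A).
FOLLOW(A) = {$, c}


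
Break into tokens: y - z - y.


Scan left to right, longest-match per lexeme
Tokens: ID(y), OP(-), ID(z), OP(-), ID(y)


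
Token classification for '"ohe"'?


Pattern: double-quoted sequence
Type: STRING_LITERAL


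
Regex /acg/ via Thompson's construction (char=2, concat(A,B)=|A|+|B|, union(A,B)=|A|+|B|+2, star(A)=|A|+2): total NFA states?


Syntax tree has 3 char leaf(s), 0 union(s), 0 star(s)
chars contribute 3×2 = 6; each union adds +2; each star adds +2
Total: 6 + 0 + 0 = 6 states


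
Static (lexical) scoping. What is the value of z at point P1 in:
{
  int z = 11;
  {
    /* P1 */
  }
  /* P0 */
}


P1's block does not declare z; resolves to the enclosing declaration at depth 0
z = 11


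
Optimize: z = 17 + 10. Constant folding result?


17 + 10 = 27 at compile time
Optimized: z = 27


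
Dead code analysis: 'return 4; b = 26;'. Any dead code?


statement follows a return and is unreachable
Dead: 'b = 26'


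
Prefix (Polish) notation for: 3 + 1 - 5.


left-to-right (same/higher precedence on left): tree is (- (+ 3 1) 5)
Prefix: - + 3 1 5


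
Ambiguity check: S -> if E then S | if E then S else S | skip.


dangling else: 'if E then if E then skip else skip' parses two ways
Ambiguous


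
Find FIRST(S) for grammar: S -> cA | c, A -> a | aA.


Per alternative of S: FIRST(cA) = {c}; FIRST(c) = {c}
FIRST(S) = {c}


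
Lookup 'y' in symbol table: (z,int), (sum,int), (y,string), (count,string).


Lookup 'y' → type string


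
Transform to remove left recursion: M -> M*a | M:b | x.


Left-recursive alternatives: M*a, M:b; non-recursive: x
Introduce M': M -> xM', M' -> *aM' | :bM' | ε


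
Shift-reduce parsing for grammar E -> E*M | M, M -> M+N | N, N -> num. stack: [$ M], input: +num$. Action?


shift '+' to continue M -> M+N
Action: shift


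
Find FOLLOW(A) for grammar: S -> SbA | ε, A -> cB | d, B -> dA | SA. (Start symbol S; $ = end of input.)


$ ∈ FOLLOW(S). For each A -> αBβ: add FIRST(β)\{ε} to FOLLOW(B); if β nullable, add FOLLOW(A).
FOLLOW(A) = {$, b, c, d}


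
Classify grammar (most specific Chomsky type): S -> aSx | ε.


Single nonterminal LHS, but a^n x^n is not regular
Classification: Type 2 (Context-Free)


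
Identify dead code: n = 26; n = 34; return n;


first assignment to n is overwritten before any read
Dead: 'n = 26'


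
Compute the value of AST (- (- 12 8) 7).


Evaluate inner: (- 12 8) = 4
Evaluate root: (- 4 7) = -3
Result: -3


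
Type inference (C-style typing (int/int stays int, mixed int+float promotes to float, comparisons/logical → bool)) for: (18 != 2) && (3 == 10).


Operand types: bool && bool
Rule: logical operators take bool operands and yield bool
Result type: bool


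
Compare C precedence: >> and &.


'>>' is shift (level 8); '&' is bitwise AND (level 5)
Higher level binds tighter
'>>' has higher precedence than '&'


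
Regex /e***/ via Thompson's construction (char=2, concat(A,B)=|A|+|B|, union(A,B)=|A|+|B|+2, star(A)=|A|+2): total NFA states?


Syntax tree has 1 char leaf(s), 0 union(s), 3 star(s)
chars contribute 1×2 = 2; each union adds +2; each star adds +2
Total: 2 + 0 + 6 = 8 states


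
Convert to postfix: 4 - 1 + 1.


Left to right (same or higher precedence on left)
Postfix: 4 1 - 1 +


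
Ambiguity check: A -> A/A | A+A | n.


'n/n+n' has two parse trees (no precedence encoded between / and +)
Ambiguous


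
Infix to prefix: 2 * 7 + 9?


left-to-right (same/higher precedence on left): tree is (+ (* 2 7) 9)
Prefix: + * 2 7 9


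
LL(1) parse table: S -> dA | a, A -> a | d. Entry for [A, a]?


For [A, a]: 'a' ∈ FIRST(a)
Entry: A -> a


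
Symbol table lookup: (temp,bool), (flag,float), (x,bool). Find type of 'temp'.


Lookup 'temp' → type bool


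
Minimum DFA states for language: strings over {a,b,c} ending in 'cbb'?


Track the longest suffix of input matching a prefix of 'cbb': 4 classes (prefixes of length 0..3)
Minimal DFA: 4 states


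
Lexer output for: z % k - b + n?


Scan left to right, longest-match per lexeme
Tokens: ID(z), OP(%), ID(k), OP(-), ID(b), OP(+), ID(n)


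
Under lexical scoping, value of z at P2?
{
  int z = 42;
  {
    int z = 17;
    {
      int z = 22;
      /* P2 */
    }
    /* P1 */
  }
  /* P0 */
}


z declared in the same block as P2
z = 22


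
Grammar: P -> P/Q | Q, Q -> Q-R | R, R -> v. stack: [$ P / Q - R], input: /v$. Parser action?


handle 'Q-R' on top
Action: reduce (Q -> Q-R)


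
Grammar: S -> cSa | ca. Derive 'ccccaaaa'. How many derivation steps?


Derivation: S => cSa => ccSaa => cccSaaa => ccccaaaa
Steps: 4


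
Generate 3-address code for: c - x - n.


Break into single-operator statements:
t1 = c - x
t2 = t1 - n


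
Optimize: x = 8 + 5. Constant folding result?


8 + 5 = 13 at compile time
Optimized: x = 13


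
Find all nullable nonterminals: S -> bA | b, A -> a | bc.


A nonterminal is nullable iff some alternative derives ε (directly, or every symbol in it is nullable)
Nullable: {}


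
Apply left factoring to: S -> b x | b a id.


Common prefix: 'b'
Factored: S -> b S', S' -> x | a id


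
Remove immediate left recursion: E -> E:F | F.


Left-recursive alternatives: E:F; non-recursive: F
Introduce E': E -> FE', E' -> :FE' | ε


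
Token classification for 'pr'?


Pattern: letter/underscore followed by alphanumerics, not a keyword
Type: IDENTIFIER


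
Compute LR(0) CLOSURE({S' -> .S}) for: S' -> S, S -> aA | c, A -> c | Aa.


Start: S' -> .S
For each item with dot before a nonterminal B, add B -> .γ for every B-production
Closure: [S' -> .S, S -> .aA, S -> .c]


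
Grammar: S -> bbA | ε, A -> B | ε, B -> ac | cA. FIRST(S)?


Per alternative of S: FIRST(bbA) = {b}; FIRST(ε) = {ε}
FIRST(S) = {b, ε}


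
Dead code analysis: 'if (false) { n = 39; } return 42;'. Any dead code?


condition is constant false, so the whole block is unreachable
Dead: 'if (false) { n = 39; }'


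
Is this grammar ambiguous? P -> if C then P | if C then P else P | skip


dangling else: 'if C then if C then skip else skip' parses two ways
Ambiguous


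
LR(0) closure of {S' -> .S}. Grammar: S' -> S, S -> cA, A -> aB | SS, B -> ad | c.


Start: S' -> .S
For each item with dot before a nonterminal B, add B -> .γ for every B-production
Closure: [S' -> .S, S -> .cA]


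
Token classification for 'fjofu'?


Pattern: letter/underscore followed by alphanumerics, not a keyword
Type: IDENTIFIER


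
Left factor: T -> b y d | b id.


Common prefix: 'b'
Factored: T -> b T', T' -> y d | id


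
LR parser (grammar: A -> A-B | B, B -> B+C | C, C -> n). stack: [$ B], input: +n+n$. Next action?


shift '+' to continue B -> B+C
Action: shift


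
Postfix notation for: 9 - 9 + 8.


Left to right (same or higher precedence on left)
Postfix: 9 9 - 8 +


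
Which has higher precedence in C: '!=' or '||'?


'!=' is equality (level 6); '||' is logical OR (level 1)
Higher level binds tighter
'!=' has higher precedence than '||'


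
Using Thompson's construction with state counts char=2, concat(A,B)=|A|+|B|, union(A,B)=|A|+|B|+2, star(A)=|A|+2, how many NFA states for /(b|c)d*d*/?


Syntax tree has 4 char leaf(s), 1 union(s), 2 star(s)
chars contribute 4×2 = 8; each union adds +2; each star adds +2
Total: 8 + 2 + 4 = 14 states


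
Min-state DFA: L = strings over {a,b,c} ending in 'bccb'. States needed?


Track the longest suffix of input matching a prefix of 'bccb': 5 classes (prefixes of length 0..4)
Minimal DFA: 5 states


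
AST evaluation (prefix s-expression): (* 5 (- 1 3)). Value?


Evaluate inner: (- 1 3) = -2
Evaluate root: (* 5 -2) = -10
Result: -10


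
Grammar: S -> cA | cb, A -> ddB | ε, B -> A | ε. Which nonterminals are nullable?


A nonterminal is nullable iff some alternative derives ε (directly, or every symbol in it is nullable)
Nullable: {A, B}


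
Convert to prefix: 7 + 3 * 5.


'*' binds tighter: tree is (+ 7 (* 3 5))
Prefix: + 7 * 3 5


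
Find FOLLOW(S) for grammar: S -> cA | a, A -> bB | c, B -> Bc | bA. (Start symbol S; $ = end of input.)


$ ∈ FOLLOW(S). For each A -> αBβ: add FIRST(β)\{ε} to FOLLOW(B); if β nullable, add FOLLOW(A).
FOLLOW(S) = {$}


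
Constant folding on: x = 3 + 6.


3 + 6 = 9 at compile time
Optimized: x = 9


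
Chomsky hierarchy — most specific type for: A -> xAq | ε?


Single nonterminal LHS, but x^n q^n is not regular
Classification: Type 2 (Context-Free)


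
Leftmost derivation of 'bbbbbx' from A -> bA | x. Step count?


Derivation: A => bA => bbA => bbbA => bbbbA => bbbbbA => bbbbbx
Steps: 6


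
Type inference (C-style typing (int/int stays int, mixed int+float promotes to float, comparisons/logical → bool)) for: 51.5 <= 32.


Operand types: float <= int
Rule: comparison yields bool
Result type: bool


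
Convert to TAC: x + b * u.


Break into single-operator statements:
t1 = b * u
t2 = x + t1


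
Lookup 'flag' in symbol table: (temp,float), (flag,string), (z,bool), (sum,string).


Lookup 'flag' → type string


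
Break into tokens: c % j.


Scan left to right, longest-match per lexeme
Tokens: ID(c), OP(%), ID(j)


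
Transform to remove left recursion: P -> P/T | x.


Left-recursive alternatives: P/T; non-recursive: x
Introduce P': P -> xP', P' -> /TP' | ε


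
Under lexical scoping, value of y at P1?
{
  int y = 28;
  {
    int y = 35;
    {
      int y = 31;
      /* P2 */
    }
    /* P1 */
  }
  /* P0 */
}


y declared in the same block as P1
y = 35


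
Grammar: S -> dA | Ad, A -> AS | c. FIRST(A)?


Per alternative of A: FIRST(AS) = {c}; FIRST(c) = {c}
FIRST(A) = {c}


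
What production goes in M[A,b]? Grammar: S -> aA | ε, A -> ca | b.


For [A, b]: 'b' ∈ FIRST(b)
Entry: A -> b


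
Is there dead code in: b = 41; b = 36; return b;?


first assignment to b is overwritten before any read
Dead: 'b = 41'


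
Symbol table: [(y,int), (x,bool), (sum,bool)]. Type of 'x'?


Lookup 'x' → type bool


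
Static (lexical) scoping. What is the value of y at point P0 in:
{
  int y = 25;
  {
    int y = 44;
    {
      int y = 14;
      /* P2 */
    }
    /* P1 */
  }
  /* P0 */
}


y declared in the same block as P0
y = 25


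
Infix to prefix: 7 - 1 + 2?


left-to-right (same/higher precedence on left): tree is (+ (- 7 1) 2)
Prefix: + - 7 1 2


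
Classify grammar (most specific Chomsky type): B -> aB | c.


Right-linear: every RHS is a terminal or a terminal followed by one nonterminal
Classification: Type 3 (Regular)


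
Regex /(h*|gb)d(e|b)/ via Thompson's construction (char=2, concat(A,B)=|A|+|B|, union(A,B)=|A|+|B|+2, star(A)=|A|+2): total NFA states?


Syntax tree has 6 char leaf(s), 2 union(s), 1 star(s)
chars contribute 6×2 = 12; each union adds +2; each star adds +2
Total: 12 + 4 + 2 = 18 states


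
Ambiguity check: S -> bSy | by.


balanced b^n…y^n: each string has a unique parse
Unambiguous


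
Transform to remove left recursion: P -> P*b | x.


Left-recursive alternatives: P*b; non-recursive: x
Introduce P': P -> xP', P' -> *bP' | ε


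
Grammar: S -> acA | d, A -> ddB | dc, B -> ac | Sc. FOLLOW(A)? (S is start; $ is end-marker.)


$ ∈ FOLLOW(S). For each A -> αBβ: add FIRST(β)\{ε} to FOLLOW(B); if β nullable, add FOLLOW(A).
FOLLOW(A) = {$, c}


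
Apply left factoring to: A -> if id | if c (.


Common prefix: 'if'
Factored: A -> if A', A' -> id | c (


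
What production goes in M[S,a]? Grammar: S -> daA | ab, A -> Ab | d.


For [S, a]: 'a' ∈ FIRST(ab)
Entry: S -> ab


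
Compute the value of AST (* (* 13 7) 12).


Evaluate inner: (* 13 7) = 91
Evaluate root: (* 91 12) = 1092
Result: 1092


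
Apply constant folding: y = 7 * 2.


7 * 2 = 14 at compile time
Optimized: y = 14


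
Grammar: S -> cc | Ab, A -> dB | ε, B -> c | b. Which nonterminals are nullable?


A nonterminal is nullable iff some alternative derives ε (directly, or every symbol in it is nullable)
Nullable: {A}


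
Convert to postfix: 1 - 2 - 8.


Left to right (same or higher precedence on left)
Postfix: 1 2 - 8 -


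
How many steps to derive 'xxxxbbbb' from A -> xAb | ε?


Derivation: A => xAb => xxAbb => xxxAbbb => xxxxAbbbb => xxxxbbbb
Steps: 5


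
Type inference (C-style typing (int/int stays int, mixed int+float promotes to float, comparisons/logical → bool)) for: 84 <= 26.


Operand types: int <= int
Rule: comparison yields bool
Result type: bool


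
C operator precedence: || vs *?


'*' is multiplicative (level 10); '||' is logical OR (level 1)
Higher level binds tighter
'*' has higher precedence than '||'


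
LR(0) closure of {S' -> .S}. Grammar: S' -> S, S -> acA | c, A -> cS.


Start: S' -> .S
For each item with dot before a nonterminal B, add B -> .γ for every B-production
Closure: [S' -> .S, S -> .acA, S -> .c]


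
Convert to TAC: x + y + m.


Break into single-operator statements:
t1 = x + y
t2 = t1 + m


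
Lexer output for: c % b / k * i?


Scan left to right, longest-match per lexeme
Tokens: ID(c), OP(%), ID(b), OP(/), ID(k), OP(*), ID(i)


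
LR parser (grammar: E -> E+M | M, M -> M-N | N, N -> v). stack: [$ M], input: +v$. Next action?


lookahead ∉ {-} so M won't extend; reduce E -> M
Action: reduce (E -> M)


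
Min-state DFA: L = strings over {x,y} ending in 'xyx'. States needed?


Track the longest suffix of input matching a prefix of 'xyx': 4 classes (prefixes of length 0..3)
Minimal DFA: 4 states


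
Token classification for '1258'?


Pattern: digits only
Type: INTEGER_LITERAL


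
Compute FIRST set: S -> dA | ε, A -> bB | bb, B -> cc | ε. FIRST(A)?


Per alternative of A: FIRST(bB) = {b}; FIRST(bb) = {b}
FIRST(A) = {b}


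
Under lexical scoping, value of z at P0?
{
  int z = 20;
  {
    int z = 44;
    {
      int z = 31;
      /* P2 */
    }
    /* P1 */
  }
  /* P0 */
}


z declared in the same block as P0
z = 20


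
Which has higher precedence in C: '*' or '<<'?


'*' is multiplicative (level 10); '<<' is shift (level 8)
Higher level binds tighter
'*' has higher precedence than '<<'


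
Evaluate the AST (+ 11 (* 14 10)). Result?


Evaluate inner: (* 14 10) = 140
Evaluate root: (+ 11 140) = 151
Result: 151


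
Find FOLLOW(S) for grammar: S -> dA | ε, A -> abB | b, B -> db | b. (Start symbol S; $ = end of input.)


$ ∈ FOLLOW(S). For each A -> αBβ: add FIRST(β)\{ε} to FOLLOW(B); if β nullable, add FOLLOW(A).
FOLLOW(S) = {$}


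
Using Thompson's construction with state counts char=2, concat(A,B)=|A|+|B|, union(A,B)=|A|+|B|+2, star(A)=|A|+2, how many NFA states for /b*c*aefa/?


Syntax tree has 6 char leaf(s), 0 union(s), 2 star(s)
chars contribute 6×2 = 12; each union adds +2; each star adds +2
Total: 12 + 0 + 4 = 16 states


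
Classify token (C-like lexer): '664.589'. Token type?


Pattern: digits with a decimal point
Type: FLOAT_LITERAL


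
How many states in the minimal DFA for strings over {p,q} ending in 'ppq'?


Track the longest suffix of input matching a prefix of 'ppq': 4 classes (prefixes of length 0..3)
Minimal DFA: 4 states


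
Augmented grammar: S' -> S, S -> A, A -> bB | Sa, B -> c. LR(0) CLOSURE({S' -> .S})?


Start: S' -> .S
For each item with dot before a nonterminal B, add B -> .γ for every B-production
Closure: [S' -> .S, S -> .A, A -> .bB, A -> .Sa]


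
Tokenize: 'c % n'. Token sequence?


Scan left to right, longest-match per lexeme
Tokens: ID(c), OP(%), ID(n)


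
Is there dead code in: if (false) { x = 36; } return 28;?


condition is constant false, so the whole block is unreachable
Dead: 'if (false) { x = 36; }'


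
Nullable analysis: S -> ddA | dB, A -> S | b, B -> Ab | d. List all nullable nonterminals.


A nonterminal is nullable iff some alternative derives ε (directly, or every symbol in it is nullable)
Nullable: {}


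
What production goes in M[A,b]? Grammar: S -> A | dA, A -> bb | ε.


For [A, b]: 'b' ∈ FIRST(bb)
Entry: A -> bb


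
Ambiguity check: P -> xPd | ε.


balanced x^n…d^n: each string has a unique parse
Unambiguous


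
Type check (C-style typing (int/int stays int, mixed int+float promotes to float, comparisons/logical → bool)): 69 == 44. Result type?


Operand types: int == int
Rule: comparison yields bool
Result type: bool


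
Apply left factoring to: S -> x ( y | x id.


Common prefix: 'x'
Factored: S -> x S', S' -> ( y | id


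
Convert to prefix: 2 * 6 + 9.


left-to-right (same/higher precedence on left): tree is (+ (* 2 6) 9)
Prefix: + * 2 6 9


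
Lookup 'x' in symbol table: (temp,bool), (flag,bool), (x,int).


Lookup 'x' → type int


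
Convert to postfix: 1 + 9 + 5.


Left to right (same or higher precedence on left)
Postfix: 1 9 + 5 +


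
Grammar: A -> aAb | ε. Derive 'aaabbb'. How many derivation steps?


Derivation: A => aAb => aaAbb => aaaAbbb => aaabbb
Steps: 4


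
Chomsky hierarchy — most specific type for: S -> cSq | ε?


Single nonterminal LHS, but c^n q^n is not regular
Classification: Type 2 (Context-Free)


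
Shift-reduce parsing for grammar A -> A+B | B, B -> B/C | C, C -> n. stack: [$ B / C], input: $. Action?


handle 'B/C' on top
Action: reduce (B -> B/C)


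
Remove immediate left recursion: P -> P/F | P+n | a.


Left-recursive alternatives: P/F, P+n; non-recursive: a
Introduce P': P -> aP', P' -> /FP' | +nP' | ε


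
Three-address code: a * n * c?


Break into single-operator statements:
t1 = a * n
t2 = t1 * c


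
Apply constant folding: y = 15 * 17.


15 * 17 = 255 at compile time
Optimized: y = 255


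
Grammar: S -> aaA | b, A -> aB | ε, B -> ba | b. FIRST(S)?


Per alternative of S: FIRST(aaA) = {a}; FIRST(b) = {b}
FIRST(S) = {a, b}


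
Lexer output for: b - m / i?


Scan left to right, longest-match per lexeme
Tokens: ID(b), OP(-), ID(m), OP(/), ID(i)


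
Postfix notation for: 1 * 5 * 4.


Left to right (same or higher precedence on left)
Postfix: 1 5 * 4 *


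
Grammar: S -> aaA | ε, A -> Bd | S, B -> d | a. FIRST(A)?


Per alternative of A: FIRST(Bd) = {a, d}; FIRST(S) = {a, ε}
FIRST(A) = {a, d, ε}


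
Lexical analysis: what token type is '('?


Pattern: delimiter/punctuation
Type: PUNCTUATION


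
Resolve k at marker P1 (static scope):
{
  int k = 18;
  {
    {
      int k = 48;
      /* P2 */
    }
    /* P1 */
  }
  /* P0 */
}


P1's block does not declare k; resolves to the enclosing declaration at depth 0
k = 18


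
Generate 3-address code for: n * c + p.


Break into single-operator statements:
t1 = n * c
t2 = t1 + p


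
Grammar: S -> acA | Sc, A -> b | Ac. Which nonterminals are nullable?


A nonterminal is nullable iff some alternative derives ε (directly, or every symbol in it is nullable)
Nullable: {}


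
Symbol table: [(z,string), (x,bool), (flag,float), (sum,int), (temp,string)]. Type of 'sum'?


Lookup 'sum' → type int


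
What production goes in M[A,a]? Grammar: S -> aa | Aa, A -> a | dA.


For [A, a]: 'a' ∈ FIRST(a)
Entry: A -> a


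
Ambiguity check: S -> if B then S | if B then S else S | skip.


dangling else: 'if B then if B then skip else skip' parses two ways
Ambiguous


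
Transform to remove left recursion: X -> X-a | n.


Left-recursive alternatives: X-a; non-recursive: n
Introduce X': X -> nX', X' -> -aX' | ε


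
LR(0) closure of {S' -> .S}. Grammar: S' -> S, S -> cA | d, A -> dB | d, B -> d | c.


Start: S' -> .S
For each item with dot before a nonterminal B, add B -> .γ for every B-production
Closure: [S' -> .S, S -> .cA, S -> .d]
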